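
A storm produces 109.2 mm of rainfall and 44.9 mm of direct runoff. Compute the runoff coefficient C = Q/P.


The runoff coefficient C = runoff depth / rainfall depth.
C = 44.9 / 109.2
  = 0.4112.

0.4112


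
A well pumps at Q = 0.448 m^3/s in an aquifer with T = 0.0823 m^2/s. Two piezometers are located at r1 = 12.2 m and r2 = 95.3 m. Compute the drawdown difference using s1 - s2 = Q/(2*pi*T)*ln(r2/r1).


Thiem equation: s1 - s2 = Q/(2*pi*T) * ln(r2/r1).
ln(r2/r1) = ln(95.3/12.2) = 2.0556.
Q/(2*pi*T) = 0.448 / (2*pi*0.0823) = 0.448 / 0.5171 = 0.8664.
s1 - s2 = 0.8664 * 2.0556 = 1.7809 m.

1.7809


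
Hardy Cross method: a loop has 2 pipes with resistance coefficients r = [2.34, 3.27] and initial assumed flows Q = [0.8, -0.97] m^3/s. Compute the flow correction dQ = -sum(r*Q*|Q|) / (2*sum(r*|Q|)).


Numerator terms (r*Q*|Q|): 2.34*0.8*|0.8| = 1.4976; 3.27*-0.97*|-0.97| = -3.0767.
Sum of numerator = -1.5791.
Denominator terms (r*|Q|): 2.34*|0.8| = 1.872; 3.27*|-0.97| = 3.1719.
2 * sum of denominator = 2 * 5.0439 = 10.0878.
dQ = --1.5791 / 10.0878 = 0.1565 m^3/s.

0.1565


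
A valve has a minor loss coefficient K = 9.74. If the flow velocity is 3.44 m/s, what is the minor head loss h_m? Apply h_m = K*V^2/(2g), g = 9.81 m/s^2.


Minor loss formula: h_m = K * V^2/(2g).
V^2 = 3.44^2 = 11.8336.
V^2/(2g) = 11.8336 / 19.62 = 0.6031 m.
h_m = 9.74 * 0.6031 = 5.8746 m.

5.8746


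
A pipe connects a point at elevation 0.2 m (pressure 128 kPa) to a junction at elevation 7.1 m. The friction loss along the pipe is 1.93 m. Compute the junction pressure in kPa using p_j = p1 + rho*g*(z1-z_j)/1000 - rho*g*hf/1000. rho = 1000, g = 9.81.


Junction pressure: p_j = p1 + rho*g*(z1 - z_j)/1000 - rho*g*hf/1000.
Elevation term = 1000*9.81*(0.2 - 7.1)/1000 = -67.689 kPa.
Friction term = 1000*9.81*1.93/1000 = 18.933 kPa.
p_j = 128 + -67.689 - 18.933 = 41.38 kPa.

41.38


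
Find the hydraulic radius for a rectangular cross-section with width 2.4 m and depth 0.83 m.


For a rectangular section:
Flow area A = b * y = 2.4 * 0.83 = 1.99 m^2.
Wetted perimeter P = b + 2y = 2.4 + 2*0.83 = 4.06 m.
Hydraulic radius R = A/P = 1.99 / 4.06 = 0.4906 m.

0.4906


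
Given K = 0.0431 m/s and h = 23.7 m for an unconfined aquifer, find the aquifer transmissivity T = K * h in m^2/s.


Transmissivity is defined as T = K * h.
T = 0.0431 * 23.7
  = 1.0215 m^2/s.

1.0215


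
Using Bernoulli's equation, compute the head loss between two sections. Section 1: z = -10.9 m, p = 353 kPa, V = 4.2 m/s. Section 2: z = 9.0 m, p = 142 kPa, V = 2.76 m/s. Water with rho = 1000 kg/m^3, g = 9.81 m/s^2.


Total head at each section: H = z + p/(rho*g) + V^2/(2g).
H1 = -10.9 + 353*1000/(1000*9.81) + 4.2^2/(2*9.81)
   = -10.9 + 35.984 + 0.8991
   = 25.983 m.
H2 = 9.0 + 142*1000/(1000*9.81) + 2.76^2/(2*9.81)
   = 9.0 + 14.475 + 0.3883
   = 23.863 m.
h_L = H1 - H2 = 25.983 - 23.863 = 2.119 m.

2.119


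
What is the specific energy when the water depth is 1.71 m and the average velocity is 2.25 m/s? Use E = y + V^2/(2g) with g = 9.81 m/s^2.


Specific energy E = y + V^2/(2g).
Velocity head = V^2/(2g) = 2.25^2 / (2*9.81) = 5.0625 / 19.62 = 0.258 m.
E = 1.71 + 0.258 = 1.968 m.

1.968


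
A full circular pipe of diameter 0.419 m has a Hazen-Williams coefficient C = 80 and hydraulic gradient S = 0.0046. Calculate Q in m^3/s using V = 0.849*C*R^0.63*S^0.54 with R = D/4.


For a full circular pipe, R = D/4 = 0.419/4 = 0.1047 m.
V = 0.849 * 80 * 0.1047^0.63 * 0.0046^0.54
  = 0.849 * 80 * 0.241378 * 0.054688
  = 0.8966 m/s.
Pipe area A = pi*D^2/4 = pi*0.419^2/4 = 0.1379 m^2.
Q = A * V = 0.1379 * 0.8966 = 0.1236 m^3/s.

0.1236


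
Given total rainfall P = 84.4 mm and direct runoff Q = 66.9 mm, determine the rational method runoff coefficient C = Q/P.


The runoff coefficient C = runoff depth / rainfall depth.
C = 66.9 / 84.4
  = 0.7927.

0.7927


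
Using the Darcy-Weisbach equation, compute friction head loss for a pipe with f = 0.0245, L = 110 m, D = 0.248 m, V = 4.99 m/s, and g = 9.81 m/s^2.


Darcy-Weisbach equation: h_f = f * (L/D) * V^2/(2g).
f * L/D = 0.0245 * 110/0.248 = 10.8669.
V^2/(2g) = 4.99^2 / (2*9.81) = 24.9001 / 19.62 = 1.2691 m.
h_f = 10.8669 * 1.2691 = 13.791 m.

13.791


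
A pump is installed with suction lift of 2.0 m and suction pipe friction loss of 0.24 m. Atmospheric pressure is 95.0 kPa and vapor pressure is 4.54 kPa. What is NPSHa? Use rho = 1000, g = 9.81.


NPSHa = p_atm/(rho*g) - z_s - hf_s - p_vap/(rho*g).
p_atm/(rho*g) = 95.0*1000 / (1000*9.81) = 9.684 m.
p_vap/(rho*g) = 4.54*1000 / (1000*9.81) = 0.463 m.
NPSHa = 9.684 - 2.0 - 0.24 - 0.463
      = 6.98 m.

6.98


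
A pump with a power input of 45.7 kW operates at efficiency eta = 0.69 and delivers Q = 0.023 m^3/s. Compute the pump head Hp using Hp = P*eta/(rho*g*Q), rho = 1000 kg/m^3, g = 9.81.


Pump head formula: Hp = P * eta / (rho * g * Q).
Numerator: P * eta = 45.7 * 1000 * 0.69 = 31533.0 W.
Denominator: rho * g * Q = 1000 * 9.81 * 0.023 = 225.63.
Hp = 31533.0 / 225.63 = 139.76 m.

139.76


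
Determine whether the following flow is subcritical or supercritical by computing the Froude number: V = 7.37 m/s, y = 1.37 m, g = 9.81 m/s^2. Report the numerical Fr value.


The Froude number is defined as Fr = V / sqrt(g*y).
g*y = 9.81 * 1.37 = 13.4397.
sqrt(g*y) = sqrt(13.4397) = 3.666.
Fr = 7.37 / 3.666 = 2.0104.
Since Fr > 1, the flow is supercritical.

2.0104


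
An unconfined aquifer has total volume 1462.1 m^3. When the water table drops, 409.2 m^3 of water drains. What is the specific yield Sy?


Specific yield Sy = Volume drained / Total volume.
Sy = 409.2 / 1462.1
   = 0.2799.

0.2799


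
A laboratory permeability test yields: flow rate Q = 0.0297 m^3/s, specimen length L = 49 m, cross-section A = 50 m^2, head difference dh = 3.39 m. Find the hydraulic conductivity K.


From K = Q*L / (A*dh):
Numerator: Q*L = 0.0297 * 49 = 1.4553.
Denominator: A*dh = 50 * 3.39 = 169.5.
K = 1.4553 / 169.5 = 0.008586 m/s.

0.008586


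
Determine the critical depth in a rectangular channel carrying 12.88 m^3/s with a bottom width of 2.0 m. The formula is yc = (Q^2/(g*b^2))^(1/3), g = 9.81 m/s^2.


Using yc = (Q^2 / (g * b^2))^(1/3):
Q^2 = 12.88^2 = 165.89.
g * b^2 = 9.81 * 2.0^2 = 9.81 * 4.0 = 39.24.
Q^2 / (g*b^2) = 165.89 / 39.24 = 4.2276.
yc = 4.2276^(1/3) = 1.617 m.

1.617


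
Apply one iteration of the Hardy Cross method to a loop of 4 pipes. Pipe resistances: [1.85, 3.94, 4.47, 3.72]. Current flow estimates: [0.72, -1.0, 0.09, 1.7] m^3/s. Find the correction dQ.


Numerator terms (r*Q*|Q|): 1.85*0.72*|0.72| = 0.959; 3.94*-1.0*|-1.0| = -3.94; 4.47*0.09*|0.09| = 0.0362; 3.72*1.7*|1.7| = 10.7508.
Sum of numerator = 7.806.
Denominator terms (r*|Q|): 1.85*|0.72| = 1.332; 3.94*|-1.0| = 3.94; 4.47*|0.09| = 0.4023; 3.72*|1.7| = 6.324.
2 * sum of denominator = 2 * 11.9983 = 23.9966.
dQ = -7.806 / 23.9966 = -0.3253 m^3/s.

-0.3253


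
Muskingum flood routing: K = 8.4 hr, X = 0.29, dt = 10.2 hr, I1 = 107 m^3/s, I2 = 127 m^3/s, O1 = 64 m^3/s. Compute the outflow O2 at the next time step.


Muskingum coefficients:
denom = 2*K*(1-X) + dt = 2*8.4*(1-0.29) + 10.2 = 22.128.
C0 = (dt - 2*K*X)/denom = (10.2 - 2*8.4*0.29)/22.128 = 0.2408.
C1 = (dt + 2*K*X)/denom = (10.2 + 2*8.4*0.29)/22.128 = 0.6811.
C2 = (2*K*(1-X) - dt)/denom = 0.0781.
O2 = C0*I2 + C1*I1 + C2*O1
   = 0.2408*127 + 0.6811*107 + 0.0781*64
   = 108.46 m^3/s.

108.46


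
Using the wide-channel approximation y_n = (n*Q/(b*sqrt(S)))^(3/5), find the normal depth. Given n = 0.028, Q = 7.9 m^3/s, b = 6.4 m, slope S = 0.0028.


We use the wide-channel approximation y_n = (n*Q/(b*sqrt(S)))^(3/5).
sqrt(S) = sqrt(0.0028) = 0.052915.
Numerator: n*Q = 0.028 * 7.9 = 0.2212.
Denominator: b*sqrt(S) = 6.4 * 0.052915 = 0.338656.
arg = 0.6532.
y_n = 0.6532^(3/5) = 0.7745 m.

0.7745


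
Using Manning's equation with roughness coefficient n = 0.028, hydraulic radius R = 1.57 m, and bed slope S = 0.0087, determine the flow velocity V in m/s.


Manning's equation gives V = (1/n) * R^(2/3) * S^(1/2).
First, compute R^(2/3) = 1.57^(2/3) = 1.3508.
Next, S^(1/2) = 0.0087^(1/2) = 0.093274.
Then 1/n = 1/0.028 = 35.71.
V = 35.71 * 1.3508 * 0.093274 = 4.4999 m/s.

4.4999


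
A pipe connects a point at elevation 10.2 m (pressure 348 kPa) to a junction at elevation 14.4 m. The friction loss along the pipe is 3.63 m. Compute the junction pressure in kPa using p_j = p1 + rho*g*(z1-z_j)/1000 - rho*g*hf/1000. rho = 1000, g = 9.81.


Junction pressure: p_j = p1 + rho*g*(z1 - z_j)/1000 - rho*g*hf/1000.
Elevation term = 1000*9.81*(10.2 - 14.4)/1000 = -41.202 kPa.
Friction term = 1000*9.81*3.63/1000 = 35.61 kPa.
p_j = 348 + -41.202 - 35.61 = 271.19 kPa.

271.19


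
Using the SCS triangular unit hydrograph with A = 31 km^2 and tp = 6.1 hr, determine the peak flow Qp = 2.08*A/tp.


SCS formula: Qp = 2.08 * A / tp.
Qp = 2.08 * 31 / 6.1
   = 64.48 / 6.1
   = 10.57 m^3/s per cm.

10.57


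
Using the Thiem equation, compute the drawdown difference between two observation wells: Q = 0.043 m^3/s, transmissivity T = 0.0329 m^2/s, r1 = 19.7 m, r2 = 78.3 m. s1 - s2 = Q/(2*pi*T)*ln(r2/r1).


Thiem equation: s1 - s2 = Q/(2*pi*T) * ln(r2/r1).
ln(r2/r1) = ln(78.3/19.7) = 1.3799.
Q/(2*pi*T) = 0.043 / (2*pi*0.0329) = 0.043 / 0.2067 = 0.208.
s1 - s2 = 0.208 * 1.3799 = 0.287 m.

0.287


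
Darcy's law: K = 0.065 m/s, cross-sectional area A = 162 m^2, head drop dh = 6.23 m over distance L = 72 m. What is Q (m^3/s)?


Darcy's law: Q = K * A * i, where i = dh/L.
Hydraulic gradient i = 6.23 / 72 = 0.086528.
Q = 0.065 * 162 * 0.086528
  = 0.9111 m^3/s.

0.9111


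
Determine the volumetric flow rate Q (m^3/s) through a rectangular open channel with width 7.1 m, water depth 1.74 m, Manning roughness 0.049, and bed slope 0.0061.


For a rectangular channel, the cross-sectional area A = b * y = 7.1 * 1.74 = 12.35 m^2.
The wetted perimeter P = b + 2y = 7.1 + 2*1.74 = 10.58 m.
Hydraulic radius R = A/P = 12.35/10.58 = 1.1677 m.
Velocity V = (1/n)*R^(2/3)*S^(1/2) = (1/0.049)*1.1677^(2/3)*0.0061^(1/2) = 1.7675 m/s.
Discharge Q = A * V = 12.35 * 1.7675 = 21.835 m^3/s.

21.835


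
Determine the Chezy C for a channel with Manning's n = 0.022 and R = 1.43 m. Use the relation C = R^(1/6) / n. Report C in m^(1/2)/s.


The Chezy coefficient relates to Manning's n through C = R^(1/6) / n.
R^(1/6) = 1.43^(1/6) = 1.061425.
C = 1.061425 / 0.022 = 48.25 m^(1/2)/s.

48.25


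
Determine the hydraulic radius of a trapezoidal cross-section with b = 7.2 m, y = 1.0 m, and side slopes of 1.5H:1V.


For a trapezoidal section with side slope z:
A = (b + z*y)*y = (7.2 + 1.5*1.0)*1.0 = 8.7 m^2.
P = b + 2*y*sqrt(1 + z^2) = 7.2 + 2*1.0*sqrt(1 + 1.5^2) = 10.806 m.
R = A/P = 8.7 / 10.806 = 0.8051 m.

0.8051


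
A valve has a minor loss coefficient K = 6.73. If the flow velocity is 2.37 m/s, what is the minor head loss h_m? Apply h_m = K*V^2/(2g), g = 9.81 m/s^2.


Minor loss formula: h_m = K * V^2/(2g).
V^2 = 2.37^2 = 5.6169.
V^2/(2g) = 5.6169 / 19.62 = 0.2863 m.
h_m = 6.73 * 0.2863 = 1.9267 m.

1.9267


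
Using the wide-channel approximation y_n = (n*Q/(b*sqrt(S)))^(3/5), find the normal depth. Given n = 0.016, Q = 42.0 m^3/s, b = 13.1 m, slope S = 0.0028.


We use the wide-channel approximation y_n = (n*Q/(b*sqrt(S)))^(3/5).
sqrt(S) = sqrt(0.0028) = 0.052915.
Numerator: n*Q = 0.016 * 42.0 = 0.672.
Denominator: b*sqrt(S) = 13.1 * 0.052915 = 0.693186.
arg = 0.9694.
y_n = 0.9694^(3/5) = 0.9815 m.

0.9815


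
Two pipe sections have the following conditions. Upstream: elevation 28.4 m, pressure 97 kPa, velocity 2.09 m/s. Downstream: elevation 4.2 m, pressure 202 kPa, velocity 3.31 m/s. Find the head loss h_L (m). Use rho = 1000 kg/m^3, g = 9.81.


Total head at each section: H = z + p/(rho*g) + V^2/(2g).
H1 = 28.4 + 97*1000/(1000*9.81) + 2.09^2/(2*9.81)
   = 28.4 + 9.888 + 0.2226
   = 38.511 m.
H2 = 4.2 + 202*1000/(1000*9.81) + 3.31^2/(2*9.81)
   = 4.2 + 20.591 + 0.5584
   = 25.35 m.
h_L = H1 - H2 = 38.511 - 25.35 = 13.161 m.

13.161


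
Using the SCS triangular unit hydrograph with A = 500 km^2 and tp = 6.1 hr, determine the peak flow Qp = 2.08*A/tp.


SCS formula: Qp = 2.08 * A / tp.
Qp = 2.08 * 500 / 6.1
   = 1040.0 / 6.1
   = 170.49 m^3/s per cm.

170.49


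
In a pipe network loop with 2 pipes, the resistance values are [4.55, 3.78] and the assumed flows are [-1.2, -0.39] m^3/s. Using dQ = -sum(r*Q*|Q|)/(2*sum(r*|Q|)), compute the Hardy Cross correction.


Numerator terms (r*Q*|Q|): 4.55*-1.2*|-1.2| = -6.552; 3.78*-0.39*|-0.39| = -0.5749.
Sum of numerator = -7.1269.
Denominator terms (r*|Q|): 4.55*|-1.2| = 5.46; 3.78*|-0.39| = 1.4742.
2 * sum of denominator = 2 * 6.9342 = 13.8684.
dQ = --7.1269 / 13.8684 = 0.5139 m^3/s.

0.5139


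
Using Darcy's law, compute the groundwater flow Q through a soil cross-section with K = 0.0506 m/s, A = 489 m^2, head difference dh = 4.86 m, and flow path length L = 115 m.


Darcy's law: Q = K * A * i, where i = dh/L.
Hydraulic gradient i = 4.86 / 115 = 0.042261.
Q = 0.0506 * 489 * 0.042261
  = 1.0457 m^3/s.

1.0457


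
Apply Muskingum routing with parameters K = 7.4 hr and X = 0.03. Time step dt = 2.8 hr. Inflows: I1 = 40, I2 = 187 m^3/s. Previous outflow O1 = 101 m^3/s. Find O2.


Muskingum coefficients:
denom = 2*K*(1-X) + dt = 2*7.4*(1-0.03) + 2.8 = 17.156.
C0 = (dt - 2*K*X)/denom = (2.8 - 2*7.4*0.03)/17.156 = 0.1373.
C1 = (dt + 2*K*X)/denom = (2.8 + 2*7.4*0.03)/17.156 = 0.1891.
C2 = (2*K*(1-X) - dt)/denom = 0.6736.
O2 = C0*I2 + C1*I1 + C2*O1
   = 0.1373*187 + 0.1891*40 + 0.6736*101
   = 101.28 m^3/s.

101.28


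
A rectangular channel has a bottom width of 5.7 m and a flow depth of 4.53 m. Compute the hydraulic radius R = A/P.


For a rectangular section:
Flow area A = b * y = 5.7 * 4.53 = 25.82 m^2.
Wetted perimeter P = b + 2y = 5.7 + 2*4.53 = 14.76 m.
Hydraulic radius R = A/P = 25.82 / 14.76 = 1.7494 m.

1.7494


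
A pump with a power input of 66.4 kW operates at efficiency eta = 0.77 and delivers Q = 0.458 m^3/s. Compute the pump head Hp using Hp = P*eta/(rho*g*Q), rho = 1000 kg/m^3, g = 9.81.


Pump head formula: Hp = P * eta / (rho * g * Q).
Numerator: P * eta = 66.4 * 1000 * 0.77 = 51128.0 W.
Denominator: rho * g * Q = 1000 * 9.81 * 0.458 = 4492.98.
Hp = 51128.0 / 4492.98 = 11.38 m.

11.38


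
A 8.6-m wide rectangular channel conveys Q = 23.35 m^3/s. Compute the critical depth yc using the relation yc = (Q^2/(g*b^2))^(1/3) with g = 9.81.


Using yc = (Q^2 / (g * b^2))^(1/3):
Q^2 = 23.35^2 = 545.22.
g * b^2 = 9.81 * 8.6^2 = 9.81 * 73.96 = 725.55.
Q^2 / (g*b^2) = 545.22 / 725.55 = 0.7515.
yc = 0.7515^(1/3) = 0.9092 m.

0.9092


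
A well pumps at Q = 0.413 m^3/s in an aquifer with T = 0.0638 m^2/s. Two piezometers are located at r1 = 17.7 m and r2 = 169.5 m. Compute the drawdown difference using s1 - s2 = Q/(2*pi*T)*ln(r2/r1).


Thiem equation: s1 - s2 = Q/(2*pi*T) * ln(r2/r1).
ln(r2/r1) = ln(169.5/17.7) = 2.2593.
Q/(2*pi*T) = 0.413 / (2*pi*0.0638) = 0.413 / 0.4009 = 1.0303.
s1 - s2 = 1.0303 * 2.2593 = 2.3277 m.

2.3277


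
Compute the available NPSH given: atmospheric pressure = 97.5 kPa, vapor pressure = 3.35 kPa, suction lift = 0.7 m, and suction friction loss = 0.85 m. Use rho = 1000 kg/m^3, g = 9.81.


NPSHa = p_atm/(rho*g) - z_s - hf_s - p_vap/(rho*g).
p_atm/(rho*g) = 97.5*1000 / (1000*9.81) = 9.939 m.
p_vap/(rho*g) = 3.35*1000 / (1000*9.81) = 0.341 m.
NPSHa = 9.939 - 0.7 - 0.85 - 0.341
      = 8.05 m.

8.05


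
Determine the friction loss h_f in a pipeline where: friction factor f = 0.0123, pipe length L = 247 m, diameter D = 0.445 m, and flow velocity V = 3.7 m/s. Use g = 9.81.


Darcy-Weisbach equation: h_f = f * (L/D) * V^2/(2g).
f * L/D = 0.0123 * 247/0.445 = 6.8272.
V^2/(2g) = 3.7^2 / (2*9.81) = 13.69 / 19.62 = 0.6978 m.
h_f = 6.8272 * 0.6978 = 4.764 m.

4.764


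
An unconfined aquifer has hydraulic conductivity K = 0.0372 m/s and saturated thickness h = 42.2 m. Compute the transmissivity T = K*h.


Transmissivity is defined as T = K * h.
T = 0.0372 * 42.2
  = 1.5698 m^2/s.

1.5698


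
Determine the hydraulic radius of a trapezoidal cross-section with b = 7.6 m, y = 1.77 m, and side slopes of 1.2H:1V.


For a trapezoidal section with side slope z:
A = (b + z*y)*y = (7.6 + 1.2*1.77)*1.77 = 17.211 m^2.
P = b + 2*y*sqrt(1 + z^2) = 7.6 + 2*1.77*sqrt(1 + 1.2^2) = 13.13 m.
R = A/P = 17.211 / 13.13 = 1.3109 m.

1.3109


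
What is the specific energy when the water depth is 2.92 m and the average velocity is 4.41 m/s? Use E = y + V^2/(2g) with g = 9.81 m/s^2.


Specific energy E = y + V^2/(2g).
Velocity head = V^2/(2g) = 4.41^2 / (2*9.81) = 19.4481 / 19.62 = 0.9912 m.
E = 2.92 + 0.9912 = 3.9112 m.

3.9112


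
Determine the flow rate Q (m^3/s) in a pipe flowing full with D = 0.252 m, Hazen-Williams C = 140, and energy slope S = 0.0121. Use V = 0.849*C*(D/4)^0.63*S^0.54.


For a full circular pipe, R = D/4 = 0.252/4 = 0.063 m.
V = 0.849 * 140 * 0.063^0.63 * 0.0121^0.54
  = 0.849 * 140 * 0.17522 * 0.092194
  = 1.9201 m/s.
Pipe area A = pi*D^2/4 = pi*0.252^2/4 = 0.0499 m^2.
Q = A * V = 0.0499 * 1.9201 = 0.0958 m^3/s.

0.0958


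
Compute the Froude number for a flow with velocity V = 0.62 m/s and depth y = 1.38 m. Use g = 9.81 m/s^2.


The Froude number is defined as Fr = V / sqrt(g*y).
g*y = 9.81 * 1.38 = 13.5378.
sqrt(g*y) = sqrt(13.5378) = 3.6794.
Fr = 0.62 / 3.6794 = 0.1685.

0.1685


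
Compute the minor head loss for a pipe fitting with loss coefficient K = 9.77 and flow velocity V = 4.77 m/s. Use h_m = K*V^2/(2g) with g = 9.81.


Minor loss formula: h_m = K * V^2/(2g).
V^2 = 4.77^2 = 22.7529.
V^2/(2g) = 22.7529 / 19.62 = 1.1597 m.
h_m = 9.77 * 1.1597 = 11.3301 m.

11.3301


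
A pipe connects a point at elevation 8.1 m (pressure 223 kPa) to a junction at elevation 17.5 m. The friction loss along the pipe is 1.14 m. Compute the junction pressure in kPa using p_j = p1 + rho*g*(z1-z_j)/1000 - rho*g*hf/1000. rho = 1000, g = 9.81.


Junction pressure: p_j = p1 + rho*g*(z1 - z_j)/1000 - rho*g*hf/1000.
Elevation term = 1000*9.81*(8.1 - 17.5)/1000 = -92.214 kPa.
Friction term = 1000*9.81*1.14/1000 = 11.183 kPa.
p_j = 223 + -92.214 - 11.183 = 119.6 kPa.

119.6


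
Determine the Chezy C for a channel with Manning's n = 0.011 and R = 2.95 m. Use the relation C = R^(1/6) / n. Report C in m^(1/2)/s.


The Chezy coefficient relates to Manning's n through C = R^(1/6) / n.
R^(1/6) = 2.95^(1/6) = 1.197578.
C = 1.197578 / 0.011 = 108.87 m^(1/2)/s.

108.87


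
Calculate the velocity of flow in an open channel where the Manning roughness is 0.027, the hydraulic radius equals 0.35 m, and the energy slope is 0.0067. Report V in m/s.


Manning's equation gives V = (1/n) * R^(2/3) * S^(1/2).
First, compute R^(2/3) = 0.35^(2/3) = 0.4966.
Next, S^(1/2) = 0.0067^(1/2) = 0.081854.
Then 1/n = 1/0.027 = 37.04.
V = 37.04 * 0.4966 * 0.081854 = 1.5056 m/s.

1.5056


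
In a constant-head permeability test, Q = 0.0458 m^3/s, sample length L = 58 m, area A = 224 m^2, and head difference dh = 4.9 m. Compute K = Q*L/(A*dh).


From K = Q*L / (A*dh):
Numerator: Q*L = 0.0458 * 58 = 2.6564.
Denominator: A*dh = 224 * 4.9 = 1097.6.
K = 2.6564 / 1097.6 = 0.00242 m/s.

0.00242


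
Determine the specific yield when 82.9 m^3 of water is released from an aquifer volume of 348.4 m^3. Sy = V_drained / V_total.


Specific yield Sy = Volume drained / Total volume.
Sy = 82.9 / 348.4
   = 0.2379.

0.2379


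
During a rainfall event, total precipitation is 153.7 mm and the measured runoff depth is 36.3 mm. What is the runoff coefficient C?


The runoff coefficient C = runoff depth / rainfall depth.
C = 36.3 / 153.7
  = 0.2362.

0.2362


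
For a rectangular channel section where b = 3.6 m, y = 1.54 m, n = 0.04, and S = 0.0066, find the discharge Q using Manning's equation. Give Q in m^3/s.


For a rectangular channel, the cross-sectional area A = b * y = 3.6 * 1.54 = 5.54 m^2.
The wetted perimeter P = b + 2y = 3.6 + 2*1.54 = 6.68 m.
Hydraulic radius R = A/P = 5.54/6.68 = 0.8299 m.
Velocity V = (1/n)*R^(2/3)*S^(1/2) = (1/0.04)*0.8299^(2/3)*0.0066^(1/2) = 1.7937 m/s.
Discharge Q = A * V = 5.54 * 1.7937 = 9.944 m^3/s.

9.944


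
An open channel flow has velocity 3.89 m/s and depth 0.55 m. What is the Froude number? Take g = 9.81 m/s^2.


The Froude number is defined as Fr = V / sqrt(g*y).
g*y = 9.81 * 0.55 = 5.3955.
sqrt(g*y) = sqrt(5.3955) = 2.3228.
Fr = 3.89 / 2.3228 = 1.6747.

1.6747


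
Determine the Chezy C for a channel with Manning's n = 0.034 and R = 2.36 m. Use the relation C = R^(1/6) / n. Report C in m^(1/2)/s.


The Chezy coefficient relates to Manning's n through C = R^(1/6) / n.
R^(1/6) = 2.36^(1/6) = 1.153857.
C = 1.153857 / 0.034 = 33.94 m^(1/2)/s.

33.94


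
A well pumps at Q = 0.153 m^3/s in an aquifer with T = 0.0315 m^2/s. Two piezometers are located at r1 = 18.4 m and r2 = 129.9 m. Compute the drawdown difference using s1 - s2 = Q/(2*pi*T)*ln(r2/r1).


Thiem equation: s1 - s2 = Q/(2*pi*T) * ln(r2/r1).
ln(r2/r1) = ln(129.9/18.4) = 1.9544.
Q/(2*pi*T) = 0.153 / (2*pi*0.0315) = 0.153 / 0.1979 = 0.773.
s1 - s2 = 0.773 * 1.9544 = 1.5108 m.

1.5108


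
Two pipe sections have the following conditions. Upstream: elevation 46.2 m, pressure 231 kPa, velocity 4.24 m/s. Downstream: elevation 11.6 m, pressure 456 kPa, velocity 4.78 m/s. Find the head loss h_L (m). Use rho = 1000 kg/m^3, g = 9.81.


Total head at each section: H = z + p/(rho*g) + V^2/(2g).
H1 = 46.2 + 231*1000/(1000*9.81) + 4.24^2/(2*9.81)
   = 46.2 + 23.547 + 0.9163
   = 70.664 m.
H2 = 11.6 + 456*1000/(1000*9.81) + 4.78^2/(2*9.81)
   = 11.6 + 46.483 + 1.1645
   = 59.248 m.
h_L = H1 - H2 = 70.664 - 59.248 = 11.416 m.

11.416


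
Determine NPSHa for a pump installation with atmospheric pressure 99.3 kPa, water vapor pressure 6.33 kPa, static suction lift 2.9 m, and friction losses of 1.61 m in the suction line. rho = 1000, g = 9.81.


NPSHa = p_atm/(rho*g) - z_s - hf_s - p_vap/(rho*g).
p_atm/(rho*g) = 99.3*1000 / (1000*9.81) = 10.122 m.
p_vap/(rho*g) = 6.33*1000 / (1000*9.81) = 0.645 m.
NPSHa = 10.122 - 2.9 - 1.61 - 0.645
      = 4.97 m.

4.97


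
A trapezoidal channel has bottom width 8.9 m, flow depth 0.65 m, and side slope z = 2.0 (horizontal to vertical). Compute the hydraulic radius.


For a trapezoidal section with side slope z:
A = (b + z*y)*y = (8.9 + 2.0*0.65)*0.65 = 6.63 m^2.
P = b + 2*y*sqrt(1 + z^2) = 8.9 + 2*0.65*sqrt(1 + 2.0^2) = 11.807 m.
R = A/P = 6.63 / 11.807 = 0.5615 m.

0.5615


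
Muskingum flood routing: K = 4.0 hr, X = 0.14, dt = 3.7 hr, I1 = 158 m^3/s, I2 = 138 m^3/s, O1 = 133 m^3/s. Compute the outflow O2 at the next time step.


Muskingum coefficients:
denom = 2*K*(1-X) + dt = 2*4.0*(1-0.14) + 3.7 = 10.58.
C0 = (dt - 2*K*X)/denom = (3.7 - 2*4.0*0.14)/10.58 = 0.2439.
C1 = (dt + 2*K*X)/denom = (3.7 + 2*4.0*0.14)/10.58 = 0.4556.
C2 = (2*K*(1-X) - dt)/denom = 0.3006.
O2 = C0*I2 + C1*I1 + C2*O1
   = 0.2439*138 + 0.4556*158 + 0.3006*133
   = 145.61 m^3/s.

145.61


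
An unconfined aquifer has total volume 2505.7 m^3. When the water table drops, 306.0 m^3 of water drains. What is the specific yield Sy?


Specific yield Sy = Volume drained / Total volume.
Sy = 306.0 / 2505.7
   = 0.1221.

0.1221


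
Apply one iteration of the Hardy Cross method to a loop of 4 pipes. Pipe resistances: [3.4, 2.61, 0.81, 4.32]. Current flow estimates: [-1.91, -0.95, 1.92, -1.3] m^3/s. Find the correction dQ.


Numerator terms (r*Q*|Q|): 3.4*-1.91*|-1.91| = -12.4035; 2.61*-0.95*|-0.95| = -2.3555; 0.81*1.92*|1.92| = 2.986; 4.32*-1.3*|-1.3| = -7.3008.
Sum of numerator = -19.0739.
Denominator terms (r*|Q|): 3.4*|-1.91| = 6.494; 2.61*|-0.95| = 2.4795; 0.81*|1.92| = 1.5552; 4.32*|-1.3| = 5.616.
2 * sum of denominator = 2 * 16.1447 = 32.2894.
dQ = --19.0739 / 32.2894 = 0.5907 m^3/s.

0.5907


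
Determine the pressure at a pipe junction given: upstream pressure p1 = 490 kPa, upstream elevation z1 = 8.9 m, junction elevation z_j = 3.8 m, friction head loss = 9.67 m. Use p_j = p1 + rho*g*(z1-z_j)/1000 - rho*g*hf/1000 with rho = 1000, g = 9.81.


Junction pressure: p_j = p1 + rho*g*(z1 - z_j)/1000 - rho*g*hf/1000.
Elevation term = 1000*9.81*(8.9 - 3.8)/1000 = 50.031 kPa.
Friction term = 1000*9.81*9.67/1000 = 94.863 kPa.
p_j = 490 + 50.031 - 94.863 = 445.17 kPa.

445.17


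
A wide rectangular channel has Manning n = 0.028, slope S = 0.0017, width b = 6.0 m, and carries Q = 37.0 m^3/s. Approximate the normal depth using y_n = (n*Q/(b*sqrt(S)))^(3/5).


We use the wide-channel approximation y_n = (n*Q/(b*sqrt(S)))^(3/5).
sqrt(S) = sqrt(0.0017) = 0.041231.
Numerator: n*Q = 0.028 * 37.0 = 1.036.
Denominator: b*sqrt(S) = 6.0 * 0.041231 = 0.247386.
arg = 4.1878.
y_n = 4.1878^(3/5) = 2.3615 m.

2.3615


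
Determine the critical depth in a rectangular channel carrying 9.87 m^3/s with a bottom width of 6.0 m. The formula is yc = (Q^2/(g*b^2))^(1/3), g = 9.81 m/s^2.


Using yc = (Q^2 / (g * b^2))^(1/3):
Q^2 = 9.87^2 = 97.42.
g * b^2 = 9.81 * 6.0^2 = 9.81 * 36.0 = 353.16.
Q^2 / (g*b^2) = 97.42 / 353.16 = 0.2759.
yc = 0.2759^(1/3) = 0.651 m.

0.651


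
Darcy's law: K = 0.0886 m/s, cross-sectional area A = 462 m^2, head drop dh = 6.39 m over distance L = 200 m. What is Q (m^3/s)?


Darcy's law: Q = K * A * i, where i = dh/L.
Hydraulic gradient i = 6.39 / 200 = 0.03195.
Q = 0.0886 * 462 * 0.03195
  = 1.3078 m^3/s.

1.3078


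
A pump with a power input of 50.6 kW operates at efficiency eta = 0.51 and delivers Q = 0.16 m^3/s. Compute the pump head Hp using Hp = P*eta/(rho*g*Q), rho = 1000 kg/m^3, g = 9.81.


Pump head formula: Hp = P * eta / (rho * g * Q).
Numerator: P * eta = 50.6 * 1000 * 0.51 = 25806.0 W.
Denominator: rho * g * Q = 1000 * 9.81 * 0.16 = 1569.6.
Hp = 25806.0 / 1569.6 = 16.44 m.

16.44


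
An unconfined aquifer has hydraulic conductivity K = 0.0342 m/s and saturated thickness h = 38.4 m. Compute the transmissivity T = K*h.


Transmissivity is defined as T = K * h.
T = 0.0342 * 38.4
  = 1.3133 m^2/s.

1.3133


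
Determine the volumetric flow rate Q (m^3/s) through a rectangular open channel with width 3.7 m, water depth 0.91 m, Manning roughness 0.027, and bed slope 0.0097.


For a rectangular channel, the cross-sectional area A = b * y = 3.7 * 0.91 = 3.37 m^2.
The wetted perimeter P = b + 2y = 3.7 + 2*0.91 = 5.52 m.
Hydraulic radius R = A/P = 3.37/5.52 = 0.61 m.
Velocity V = (1/n)*R^(2/3)*S^(1/2) = (1/0.027)*0.61^(2/3)*0.0097^(1/2) = 2.6236 m/s.
Discharge Q = A * V = 3.37 * 2.6236 = 8.834 m^3/s.

8.834


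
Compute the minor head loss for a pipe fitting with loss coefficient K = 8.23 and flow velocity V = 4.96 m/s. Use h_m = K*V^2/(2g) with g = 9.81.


Minor loss formula: h_m = K * V^2/(2g).
V^2 = 4.96^2 = 24.6016.
V^2/(2g) = 24.6016 / 19.62 = 1.2539 m.
h_m = 8.23 * 1.2539 = 10.3196 m.

10.3196


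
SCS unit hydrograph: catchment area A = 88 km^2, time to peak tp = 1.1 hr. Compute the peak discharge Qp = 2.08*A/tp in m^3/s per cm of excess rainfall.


SCS formula: Qp = 2.08 * A / tp.
Qp = 2.08 * 88 / 1.1
   = 183.04 / 1.1
   = 166.4 m^3/s per cm.

166.4


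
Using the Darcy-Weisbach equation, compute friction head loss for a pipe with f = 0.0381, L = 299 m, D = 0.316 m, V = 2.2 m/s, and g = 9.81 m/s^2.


Darcy-Weisbach equation: h_f = f * (L/D) * V^2/(2g).
f * L/D = 0.0381 * 299/0.316 = 36.0503.
V^2/(2g) = 2.2^2 / (2*9.81) = 4.84 / 19.62 = 0.2467 m.
h_f = 36.0503 * 0.2467 = 8.893 m.

8.893


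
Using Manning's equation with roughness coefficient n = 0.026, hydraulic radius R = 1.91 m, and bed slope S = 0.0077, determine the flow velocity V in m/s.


Manning's equation gives V = (1/n) * R^(2/3) * S^(1/2).
First, compute R^(2/3) = 1.91^(2/3) = 1.5394.
Next, S^(1/2) = 0.0077^(1/2) = 0.08775.
Then 1/n = 1/0.026 = 38.46.
V = 38.46 * 1.5394 * 0.08775 = 5.1955 m/s.

5.1955


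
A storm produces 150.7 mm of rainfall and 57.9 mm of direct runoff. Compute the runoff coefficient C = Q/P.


The runoff coefficient C = runoff depth / rainfall depth.
C = 57.9 / 150.7
  = 0.3842.

0.3842


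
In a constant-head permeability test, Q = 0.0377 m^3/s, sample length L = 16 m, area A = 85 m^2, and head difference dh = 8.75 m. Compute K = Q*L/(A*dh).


From K = Q*L / (A*dh):
Numerator: Q*L = 0.0377 * 16 = 0.6032.
Denominator: A*dh = 85 * 8.75 = 743.75.
K = 0.6032 / 743.75 = 0.000811 m/s.

0.000811


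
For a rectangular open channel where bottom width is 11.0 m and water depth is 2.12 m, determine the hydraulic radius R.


For a rectangular section:
Flow area A = b * y = 11.0 * 2.12 = 23.32 m^2.
Wetted perimeter P = b + 2y = 11.0 + 2*2.12 = 15.24 m.
Hydraulic radius R = A/P = 23.32 / 15.24 = 1.5302 m.

1.5302


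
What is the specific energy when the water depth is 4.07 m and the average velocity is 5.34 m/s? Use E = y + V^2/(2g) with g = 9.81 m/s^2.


Specific energy E = y + V^2/(2g).
Velocity head = V^2/(2g) = 5.34^2 / (2*9.81) = 28.5156 / 19.62 = 1.4534 m.
E = 4.07 + 1.4534 = 5.5234 m.

5.5234


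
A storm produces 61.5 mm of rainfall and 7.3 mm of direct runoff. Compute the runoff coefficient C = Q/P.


The runoff coefficient C = runoff depth / rainfall depth.
C = 7.3 / 61.5
  = 0.1187.

0.1187


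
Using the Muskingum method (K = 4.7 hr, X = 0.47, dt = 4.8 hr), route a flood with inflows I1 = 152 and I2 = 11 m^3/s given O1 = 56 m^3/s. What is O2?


Muskingum coefficients:
denom = 2*K*(1-X) + dt = 2*4.7*(1-0.47) + 4.8 = 9.782.
C0 = (dt - 2*K*X)/denom = (4.8 - 2*4.7*0.47)/9.782 = 0.0391.
C1 = (dt + 2*K*X)/denom = (4.8 + 2*4.7*0.47)/9.782 = 0.9423.
C2 = (2*K*(1-X) - dt)/denom = 0.0186.
O2 = C0*I2 + C1*I1 + C2*O1
   = 0.0391*11 + 0.9423*152 + 0.0186*56
   = 144.71 m^3/s.

144.71


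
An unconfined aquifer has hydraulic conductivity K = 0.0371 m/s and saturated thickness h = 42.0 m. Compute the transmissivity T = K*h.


Transmissivity is defined as T = K * h.
T = 0.0371 * 42.0
  = 1.5582 m^2/s.

1.5582


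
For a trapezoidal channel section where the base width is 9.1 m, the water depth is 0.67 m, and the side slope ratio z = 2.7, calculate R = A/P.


For a trapezoidal section with side slope z:
A = (b + z*y)*y = (9.1 + 2.7*0.67)*0.67 = 7.309 m^2.
P = b + 2*y*sqrt(1 + z^2) = 9.1 + 2*0.67*sqrt(1 + 2.7^2) = 12.958 m.
R = A/P = 7.309 / 12.958 = 0.564 m.

0.564


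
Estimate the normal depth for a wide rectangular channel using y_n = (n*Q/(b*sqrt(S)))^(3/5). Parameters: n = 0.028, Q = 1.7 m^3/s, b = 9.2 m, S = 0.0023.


We use the wide-channel approximation y_n = (n*Q/(b*sqrt(S)))^(3/5).
sqrt(S) = sqrt(0.0023) = 0.047958.
Numerator: n*Q = 0.028 * 1.7 = 0.0476.
Denominator: b*sqrt(S) = 9.2 * 0.047958 = 0.441214.
arg = 0.1079.
y_n = 0.1079^(3/5) = 0.2629 m.

0.2629


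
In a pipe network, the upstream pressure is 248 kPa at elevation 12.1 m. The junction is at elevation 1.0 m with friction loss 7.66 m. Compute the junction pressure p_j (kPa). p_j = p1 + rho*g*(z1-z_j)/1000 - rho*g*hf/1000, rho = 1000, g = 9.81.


Junction pressure: p_j = p1 + rho*g*(z1 - z_j)/1000 - rho*g*hf/1000.
Elevation term = 1000*9.81*(12.1 - 1.0)/1000 = 108.891 kPa.
Friction term = 1000*9.81*7.66/1000 = 75.145 kPa.
p_j = 248 + 108.891 - 75.145 = 281.75 kPa.

281.75


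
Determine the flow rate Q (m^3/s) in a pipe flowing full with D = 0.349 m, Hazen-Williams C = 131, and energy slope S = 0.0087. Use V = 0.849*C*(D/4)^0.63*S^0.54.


For a full circular pipe, R = D/4 = 0.349/4 = 0.0872 m.
V = 0.849 * 131 * 0.0872^0.63 * 0.0087^0.54
  = 0.849 * 131 * 0.215121 * 0.077151
  = 1.8459 m/s.
Pipe area A = pi*D^2/4 = pi*0.349^2/4 = 0.0957 m^2.
Q = A * V = 0.0957 * 1.8459 = 0.1766 m^3/s.

0.1766


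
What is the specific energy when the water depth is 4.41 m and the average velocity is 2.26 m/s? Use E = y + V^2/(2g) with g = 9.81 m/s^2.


Specific energy E = y + V^2/(2g).
Velocity head = V^2/(2g) = 2.26^2 / (2*9.81) = 5.1076 / 19.62 = 0.2603 m.
E = 4.41 + 0.2603 = 4.6703 m.

4.6703


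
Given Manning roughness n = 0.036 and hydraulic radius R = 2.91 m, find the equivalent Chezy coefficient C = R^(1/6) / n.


The Chezy coefficient relates to Manning's n through C = R^(1/6) / n.
R^(1/6) = 2.91^(1/6) = 1.194856.
C = 1.194856 / 0.036 = 33.19 m^(1/2)/s.

33.19


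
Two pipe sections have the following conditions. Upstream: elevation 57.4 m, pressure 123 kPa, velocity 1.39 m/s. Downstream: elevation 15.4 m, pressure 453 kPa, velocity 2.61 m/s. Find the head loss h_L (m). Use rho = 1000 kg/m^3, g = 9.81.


Total head at each section: H = z + p/(rho*g) + V^2/(2g).
H1 = 57.4 + 123*1000/(1000*9.81) + 1.39^2/(2*9.81)
   = 57.4 + 12.538 + 0.0985
   = 70.037 m.
H2 = 15.4 + 453*1000/(1000*9.81) + 2.61^2/(2*9.81)
   = 15.4 + 46.177 + 0.3472
   = 61.925 m.
h_L = H1 - H2 = 70.037 - 61.925 = 8.112 m.

8.112


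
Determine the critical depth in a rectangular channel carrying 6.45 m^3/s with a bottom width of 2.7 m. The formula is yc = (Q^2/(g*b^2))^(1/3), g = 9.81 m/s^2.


Using yc = (Q^2 / (g * b^2))^(1/3):
Q^2 = 6.45^2 = 41.6.
g * b^2 = 9.81 * 2.7^2 = 9.81 * 7.29 = 71.51.
Q^2 / (g*b^2) = 41.6 / 71.51 = 0.5817.
yc = 0.5817^(1/3) = 0.8348 m.

0.8348


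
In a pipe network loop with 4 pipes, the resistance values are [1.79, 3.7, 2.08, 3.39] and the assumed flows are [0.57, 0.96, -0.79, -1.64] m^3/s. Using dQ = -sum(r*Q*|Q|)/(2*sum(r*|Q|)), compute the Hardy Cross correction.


Numerator terms (r*Q*|Q|): 1.79*0.57*|0.57| = 0.5816; 3.7*0.96*|0.96| = 3.4099; 2.08*-0.79*|-0.79| = -1.2981; 3.39*-1.64*|-1.64| = -9.1177.
Sum of numerator = -6.4244.
Denominator terms (r*|Q|): 1.79*|0.57| = 1.0203; 3.7*|0.96| = 3.552; 2.08*|-0.79| = 1.6432; 3.39*|-1.64| = 5.5596.
2 * sum of denominator = 2 * 11.7751 = 23.5502.
dQ = --6.4244 / 23.5502 = 0.2728 m^3/s.

0.2728


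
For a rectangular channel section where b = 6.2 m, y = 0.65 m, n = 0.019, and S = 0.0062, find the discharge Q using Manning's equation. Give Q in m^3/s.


For a rectangular channel, the cross-sectional area A = b * y = 6.2 * 0.65 = 4.03 m^2.
The wetted perimeter P = b + 2y = 6.2 + 2*0.65 = 7.5 m.
Hydraulic radius R = A/P = 4.03/7.5 = 0.5373 m.
Velocity V = (1/n)*R^(2/3)*S^(1/2) = (1/0.019)*0.5373^(2/3)*0.0062^(1/2) = 2.7391 m/s.
Discharge Q = A * V = 4.03 * 2.7391 = 11.038 m^3/s.

11.038


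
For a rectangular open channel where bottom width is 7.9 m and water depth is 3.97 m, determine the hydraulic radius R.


For a rectangular section:
Flow area A = b * y = 7.9 * 3.97 = 31.36 m^2.
Wetted perimeter P = b + 2y = 7.9 + 2*3.97 = 15.84 m.
Hydraulic radius R = A/P = 31.36 / 15.84 = 1.98 m.

1.98


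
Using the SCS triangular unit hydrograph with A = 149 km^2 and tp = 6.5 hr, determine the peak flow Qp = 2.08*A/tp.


SCS formula: Qp = 2.08 * A / tp.
Qp = 2.08 * 149 / 6.5
   = 309.92 / 6.5
   = 47.68 m^3/s per cm.

47.68


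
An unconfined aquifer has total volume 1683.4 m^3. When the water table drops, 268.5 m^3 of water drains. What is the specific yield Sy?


Specific yield Sy = Volume drained / Total volume.
Sy = 268.5 / 1683.4
   = 0.1595.

0.1595


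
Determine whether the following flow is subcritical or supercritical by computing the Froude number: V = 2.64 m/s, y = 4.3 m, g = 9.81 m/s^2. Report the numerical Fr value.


The Froude number is defined as Fr = V / sqrt(g*y).
g*y = 9.81 * 4.3 = 42.183.
sqrt(g*y) = sqrt(42.183) = 6.4948.
Fr = 2.64 / 6.4948 = 0.4065.
Since Fr < 1, the flow is subcritical.

0.4065


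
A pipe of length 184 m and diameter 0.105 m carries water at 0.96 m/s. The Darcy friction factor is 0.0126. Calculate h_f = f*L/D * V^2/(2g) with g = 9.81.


Darcy-Weisbach equation: h_f = f * (L/D) * V^2/(2g).
f * L/D = 0.0126 * 184/0.105 = 22.08.
V^2/(2g) = 0.96^2 / (2*9.81) = 0.9216 / 19.62 = 0.047 m.
h_f = 22.08 * 0.047 = 1.037 m.

1.037


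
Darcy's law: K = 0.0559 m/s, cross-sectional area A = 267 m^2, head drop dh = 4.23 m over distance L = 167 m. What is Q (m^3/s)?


Darcy's law: Q = K * A * i, where i = dh/L.
Hydraulic gradient i = 4.23 / 167 = 0.025329.
Q = 0.0559 * 267 * 0.025329
  = 0.378 m^3/s.

0.378


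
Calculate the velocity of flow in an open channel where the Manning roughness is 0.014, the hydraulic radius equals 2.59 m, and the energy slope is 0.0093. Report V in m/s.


Manning's equation gives V = (1/n) * R^(2/3) * S^(1/2).
First, compute R^(2/3) = 2.59^(2/3) = 1.886.
Next, S^(1/2) = 0.0093^(1/2) = 0.096437.
Then 1/n = 1/0.014 = 71.43.
V = 71.43 * 1.886 * 0.096437 = 12.9911 m/s.

12.9911


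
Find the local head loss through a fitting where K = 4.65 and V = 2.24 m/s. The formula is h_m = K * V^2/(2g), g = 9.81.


Minor loss formula: h_m = K * V^2/(2g).
V^2 = 2.24^2 = 5.0176.
V^2/(2g) = 5.0176 / 19.62 = 0.2557 m.
h_m = 4.65 * 0.2557 = 1.1892 m.

1.1892


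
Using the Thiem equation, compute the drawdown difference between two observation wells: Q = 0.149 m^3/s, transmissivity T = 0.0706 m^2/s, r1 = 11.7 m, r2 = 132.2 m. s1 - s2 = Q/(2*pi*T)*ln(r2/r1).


Thiem equation: s1 - s2 = Q/(2*pi*T) * ln(r2/r1).
ln(r2/r1) = ln(132.2/11.7) = 2.4247.
Q/(2*pi*T) = 0.149 / (2*pi*0.0706) = 0.149 / 0.4436 = 0.3359.
s1 - s2 = 0.3359 * 2.4247 = 0.8145 m.

0.8145


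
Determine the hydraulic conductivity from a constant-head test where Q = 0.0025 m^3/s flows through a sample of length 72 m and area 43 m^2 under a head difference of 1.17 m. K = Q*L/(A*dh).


From K = Q*L / (A*dh):
Numerator: Q*L = 0.0025 * 72 = 0.18.
Denominator: A*dh = 43 * 1.17 = 50.31.
K = 0.18 / 50.31 = 0.003578 m/s.

0.003578


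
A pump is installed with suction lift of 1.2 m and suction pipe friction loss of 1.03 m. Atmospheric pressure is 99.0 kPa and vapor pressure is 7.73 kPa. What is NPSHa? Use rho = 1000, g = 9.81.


NPSHa = p_atm/(rho*g) - z_s - hf_s - p_vap/(rho*g).
p_atm/(rho*g) = 99.0*1000 / (1000*9.81) = 10.092 m.
p_vap/(rho*g) = 7.73*1000 / (1000*9.81) = 0.788 m.
NPSHa = 10.092 - 1.2 - 1.03 - 0.788
      = 7.07 m.

7.07


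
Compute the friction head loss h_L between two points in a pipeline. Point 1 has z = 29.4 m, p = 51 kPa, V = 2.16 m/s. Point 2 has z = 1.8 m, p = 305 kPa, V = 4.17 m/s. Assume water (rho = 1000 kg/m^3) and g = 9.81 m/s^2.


Total head at each section: H = z + p/(rho*g) + V^2/(2g).
H1 = 29.4 + 51*1000/(1000*9.81) + 2.16^2/(2*9.81)
   = 29.4 + 5.199 + 0.2378
   = 34.837 m.
H2 = 1.8 + 305*1000/(1000*9.81) + 4.17^2/(2*9.81)
   = 1.8 + 31.091 + 0.8863
   = 33.777 m.
h_L = H1 - H2 = 34.837 - 33.777 = 1.06 m.

1.06


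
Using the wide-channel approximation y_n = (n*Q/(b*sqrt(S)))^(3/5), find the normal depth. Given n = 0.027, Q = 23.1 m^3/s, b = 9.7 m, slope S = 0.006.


We use the wide-channel approximation y_n = (n*Q/(b*sqrt(S)))^(3/5).
sqrt(S) = sqrt(0.006) = 0.07746.
Numerator: n*Q = 0.027 * 23.1 = 0.6237.
Denominator: b*sqrt(S) = 9.7 * 0.07746 = 0.751362.
arg = 0.8301.
y_n = 0.8301^(3/5) = 0.8943 m.

0.8943


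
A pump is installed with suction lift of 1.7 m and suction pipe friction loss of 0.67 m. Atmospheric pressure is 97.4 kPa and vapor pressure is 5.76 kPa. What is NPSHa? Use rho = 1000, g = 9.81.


NPSHa = p_atm/(rho*g) - z_s - hf_s - p_vap/(rho*g).
p_atm/(rho*g) = 97.4*1000 / (1000*9.81) = 9.929 m.
p_vap/(rho*g) = 5.76*1000 / (1000*9.81) = 0.587 m.
NPSHa = 9.929 - 1.7 - 0.67 - 0.587
      = 6.97 m.

6.97


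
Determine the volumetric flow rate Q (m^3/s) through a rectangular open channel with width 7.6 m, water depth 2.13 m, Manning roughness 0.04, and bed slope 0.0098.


For a rectangular channel, the cross-sectional area A = b * y = 7.6 * 2.13 = 16.19 m^2.
The wetted perimeter P = b + 2y = 7.6 + 2*2.13 = 11.86 m.
Hydraulic radius R = A/P = 16.19/11.86 = 1.3649 m.
Velocity V = (1/n)*R^(2/3)*S^(1/2) = (1/0.04)*1.3649^(2/3)*0.0098^(1/2) = 3.0453 m/s.
Discharge Q = A * V = 16.19 * 3.0453 = 49.297 m^3/s.

49.297


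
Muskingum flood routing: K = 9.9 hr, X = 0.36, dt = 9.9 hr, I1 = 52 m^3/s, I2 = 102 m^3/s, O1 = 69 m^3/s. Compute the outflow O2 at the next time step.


Muskingum coefficients:
denom = 2*K*(1-X) + dt = 2*9.9*(1-0.36) + 9.9 = 22.572.
C0 = (dt - 2*K*X)/denom = (9.9 - 2*9.9*0.36)/22.572 = 0.1228.
C1 = (dt + 2*K*X)/denom = (9.9 + 2*9.9*0.36)/22.572 = 0.7544.
C2 = (2*K*(1-X) - dt)/denom = 0.1228.
O2 = C0*I2 + C1*I1 + C2*O1
   = 0.1228*102 + 0.7544*52 + 0.1228*69
   = 60.23 m^3/s.

60.23
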